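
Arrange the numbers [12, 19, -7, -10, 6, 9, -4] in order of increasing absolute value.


Compute absolute values:
  |12| = 12
  |19| = 19
  |-7| = 7
  |-10| = 10
  |6| = 6
  |9| = 9
  |-4| = 4
Absolute values in increasing order: 4 < 6 < 7 < 9 < 10 < 12 < 19
Listing the original numbers in that order gives the answer.
Final answer: [-4, 6, -7, 9, -10, 12, 19]


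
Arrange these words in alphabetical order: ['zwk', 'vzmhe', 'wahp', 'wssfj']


Compare strings character by character (the first differing letter decides):
  'vzmhe' < 'wahp' since 'v' < 'w' at position 1
  'wahp' < 'wssfj' since 'a' < 's' at position 2
  'wssfj' < 'zwk' since 'w' < 'z' at position 1
Chaining these comparisons gives the alphabetical order.
Final answer: ['vzmhe', 'wahp', 'wssfj', 'zwk']


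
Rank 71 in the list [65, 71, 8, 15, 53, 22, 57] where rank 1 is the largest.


Sort descending: [71, 65, 57, 53, 22, 15, 8]
Find 71 in the sorted list.
71 is at position 1.
Final answer: 1


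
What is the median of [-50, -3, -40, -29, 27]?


First, sort the list: [-50, -40, -29, -3, 27]
The list has 5 elements (odd count).
The middle index is 2 (0-based), and the element there is -29.
Final answer: -29


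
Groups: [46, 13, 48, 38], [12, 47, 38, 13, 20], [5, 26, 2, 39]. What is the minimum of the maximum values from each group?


Find max of each group:
  Group 1: [46, 13, 48, 38] -> max = 48
  Group 2: [12, 47, 38, 13, 20] -> max = 47
  Group 3: [5, 26, 2, 39] -> max = 39
Maxes: [48, 47, 39]
Minimum of maxes = 39
Final answer: 39


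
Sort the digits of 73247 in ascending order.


The number 73247 has digits: 7, 3, 2, 4, 7
Sorted: 2, 3, 4, 7, 7
Joining the sorted digits gives the result.
Final answer: 23477


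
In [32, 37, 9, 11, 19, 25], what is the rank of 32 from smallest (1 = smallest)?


Sort ascending: [9, 11, 19, 25, 32, 37]
Find 32 in the sorted list.
32 is at position 5 (1-indexed).
Final answer: 5


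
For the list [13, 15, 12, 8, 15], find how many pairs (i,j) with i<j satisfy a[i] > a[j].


For each element, count the later elements that are smaller than it:
  13 (index 0): smaller elements after it = [12, 8] -> 2
  15 (index 1): smaller elements after it = [12, 8] -> 2
  12 (index 2): smaller elements after it = [8] -> 1
  8 (index 3): smaller elements after it = [] -> 0
Total inversions = 2 + 2 + 1 + 0 = 5
Final answer: 5


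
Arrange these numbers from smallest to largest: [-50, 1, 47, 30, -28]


Original list: [-50, 1, 47, 30, -28]
Repeatedly take the smallest remaining element:
  Remaining [-50, 1, 47, 30, -28] -> smallest is -50
  Remaining [1, 47, 30, -28] -> smallest is -28
  Remaining [1, 47, 30] -> smallest is 1
  Remaining [47, 30] -> smallest is 30
  Remaining [47] -> smallest is 47
Collecting the picks in order gives the sorted list.
Final answer: [-50, -28, 1, 30, 47]


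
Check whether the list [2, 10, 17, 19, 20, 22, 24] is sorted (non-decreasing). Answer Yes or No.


Check consecutive pairs:
  2 <= 10? True
  10 <= 17? True
  17 <= 19? True
  19 <= 20? True
  20 <= 22? True
  22 <= 24? True
Every consecutive pair is in order, so the list is non-decreasing.
Final answer: Yes


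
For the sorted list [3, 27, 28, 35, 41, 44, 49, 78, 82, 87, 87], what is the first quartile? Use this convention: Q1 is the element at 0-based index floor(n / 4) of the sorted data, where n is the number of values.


The list has n = 11 elements.
Q1 index = floor(11 / 4) = floor(2.75) = 2
Counting from index 0 in the sorted data, the element at index 2 is 28.
Final answer: 28


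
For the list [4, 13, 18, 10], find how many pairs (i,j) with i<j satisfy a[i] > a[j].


For each element, count the later elements that are smaller than it:
  4 (index 0): smaller elements after it = [] -> 0
  13 (index 1): smaller elements after it = [10] -> 1
  18 (index 2): smaller elements after it = [10] -> 1
Total inversions = 0 + 1 + 1 = 2
Final answer: 2


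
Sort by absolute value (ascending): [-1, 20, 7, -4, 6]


Compute absolute values:
  |-1| = 1
  |20| = 20
  |7| = 7
  |-4| = 4
  |6| = 6
Absolute values in increasing order: 1 < 4 < 6 < 7 < 20
Listing the original numbers in that order gives the answer.
Final answer: [-1, -4, 6, 7, 20]


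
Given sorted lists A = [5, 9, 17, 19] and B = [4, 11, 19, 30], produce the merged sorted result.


List A: [5, 9, 17, 19]
List B: [4, 11, 19, 30]
Repeatedly compare the front elements and take the smaller:
  5 vs 4 -> take 4
  5 vs 11 -> take 5
  9 vs 11 -> take 9
  17 vs 11 -> take 11
  17 vs 19 -> take 17
  19 vs 19 -> take 19
  A is exhausted; append the rest of B: [19, 30]
Final answer: [4, 5, 9, 11, 17, 19, 19, 30]


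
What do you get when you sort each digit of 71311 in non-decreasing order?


The number 71311 has digits: 7, 1, 3, 1, 1
Sorted: 1, 1, 1, 3, 7
Joining the sorted digits gives the result.
Final answer: 11137


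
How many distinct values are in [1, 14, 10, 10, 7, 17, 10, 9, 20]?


List all unique values:
Distinct values: [1, 7, 9, 10, 14, 17, 20]
Count = 7
Final answer: 7


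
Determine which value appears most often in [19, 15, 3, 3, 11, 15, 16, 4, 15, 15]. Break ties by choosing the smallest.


Count the frequency of each value:
  3 appears 2 time(s)
  4 appears 1 time(s)
  11 appears 1 time(s)
  15 appears 4 time(s)
  16 appears 1 time(s)
  19 appears 1 time(s)
Maximum frequency is 4.
Only 15 reaches that frequency, so it is the mode.
Final answer: 15


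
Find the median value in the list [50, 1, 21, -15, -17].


First, sort the list: [-17, -15, 1, 21, 50]
The list has 5 elements (odd count).
The middle index is 2 (0-based), and the element there is 1.
Final answer: 1


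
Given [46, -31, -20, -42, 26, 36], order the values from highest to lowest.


Original list: [46, -31, -20, -42, 26, 36]
Repeatedly take the largest remaining element:
  Remaining [46, -31, -20, -42, 26, 36] -> largest is 46
  Remaining [-31, -20, -42, 26, 36] -> largest is 36
  Remaining [-31, -20, -42, 26] -> largest is 26
  Remaining [-31, -20, -42] -> largest is -20
  Remaining [-31, -42] -> largest is -31
  Remaining [-42] -> largest is -42
Collecting the picks in order gives the descending list.
Final answer: [46, 36, 26, -20, -31, -42]


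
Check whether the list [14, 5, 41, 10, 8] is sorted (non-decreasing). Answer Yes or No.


Check consecutive pairs:
  14 <= 5? False
  5 <= 41? True
  41 <= 10? False
  10 <= 8? False
3 consecutive pair(s) are out of order, so the list is not sorted.
Final answer: No


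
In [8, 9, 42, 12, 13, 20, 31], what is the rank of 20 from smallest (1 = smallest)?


Sort ascending: [8, 9, 12, 13, 20, 31, 42]
Find 20 in the sorted list.
20 is at position 5 (1-indexed).
Final answer: 5


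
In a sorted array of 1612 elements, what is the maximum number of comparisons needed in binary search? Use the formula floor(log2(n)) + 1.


Binary search halves the search space each step.
Maximum comparisons = floor(log2(1612)) + 1
log2(1612) = 10.6546
floor(log2(1612)) = 10, so 10 + 1 = 11
Final answer: 11


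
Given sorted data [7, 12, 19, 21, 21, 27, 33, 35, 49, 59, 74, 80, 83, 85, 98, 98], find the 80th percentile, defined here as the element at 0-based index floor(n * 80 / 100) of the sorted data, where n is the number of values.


The dataset has n = 16 elements.
Index = floor(16 * 80 / 100) = floor(1280 / 100) = floor(12.8) = 12
Counting from index 0 in the sorted data, the element at index 12 is 83.
Final answer: 83


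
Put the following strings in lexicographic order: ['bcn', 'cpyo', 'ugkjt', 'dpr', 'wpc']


Compare strings character by character (the first differing letter decides):
  'bcn' < 'cpyo' since 'b' < 'c' at position 1
  'cpyo' < 'dpr' since 'c' < 'd' at position 1
  'dpr' < 'ugkjt' since 'd' < 'u' at position 1
  'ugkjt' < 'wpc' since 'u' < 'w' at position 1
Chaining these comparisons gives the alphabetical order.
Final answer: ['bcn', 'cpyo', 'dpr', 'ugkjt', 'wpc']


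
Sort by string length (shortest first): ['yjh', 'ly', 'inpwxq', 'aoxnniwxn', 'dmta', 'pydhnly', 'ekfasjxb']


Compute lengths:
  'yjh' has length 3
  'ly' has length 2
  'inpwxq' has length 6
  'aoxnniwxn' has length 9
  'dmta' has length 4
  'pydhnly' has length 7
  'ekfasjxb' has length 8
Lengths in increasing order: 2 < 3 < 4 < 6 < 7 < 8 < 9
Listing the words in that order gives the answer.
Final answer: ['ly', 'yjh', 'dmta', 'inpwxq', 'pydhnly', 'ekfasjxb', 'aoxnniwxn']


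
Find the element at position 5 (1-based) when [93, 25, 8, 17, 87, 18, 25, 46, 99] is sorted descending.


Sort descending: [99, 93, 87, 46, 25, 25, 18, 17, 8]
The 5th element (1-indexed) is at index 4.
Value = 25
Final answer: 25


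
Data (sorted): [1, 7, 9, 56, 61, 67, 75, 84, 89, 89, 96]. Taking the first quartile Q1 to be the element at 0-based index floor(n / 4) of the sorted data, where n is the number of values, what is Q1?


The list has n = 11 elements.
Q1 index = floor(11 / 4) = floor(2.75) = 2
Counting from index 0 in the sorted data, the element at index 2 is 9.
Final answer: 9


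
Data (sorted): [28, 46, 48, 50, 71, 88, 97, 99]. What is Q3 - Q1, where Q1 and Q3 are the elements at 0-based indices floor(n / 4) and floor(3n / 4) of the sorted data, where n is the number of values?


The data has n = 8 elements.
Q1 index = floor(8 / 4) = floor(2) = 2; Q3 index = floor(3 * 8 / 4) = floor(6) = 6
Q1 = element at index 2 = 48
Q3 = element at index 6 = 97
IQR = 97 - 48 = 49
Final answer: 49


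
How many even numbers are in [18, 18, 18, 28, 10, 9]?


Check each element:
  18 is even
  18 is even
  18 is even
  28 is even
  10 is even
  9 is odd
Evens: [18, 18, 18, 28, 10]
Count of evens = 5
Final answer: 5


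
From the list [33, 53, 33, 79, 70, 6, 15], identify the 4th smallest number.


Sort ascending: [6, 15, 33, 33, 53, 70, 79]
The 4th element (1-indexed) is at index 3.
Value = 33
Final answer: 33


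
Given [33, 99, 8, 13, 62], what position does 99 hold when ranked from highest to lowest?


Sort descending: [99, 62, 33, 13, 8]
Find 99 in the sorted list.
99 is at position 1.
Final answer: 1


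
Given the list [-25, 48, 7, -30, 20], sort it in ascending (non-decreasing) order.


Original list: [-25, 48, 7, -30, 20]
Repeatedly take the smallest remaining element:
  Remaining [-25, 48, 7, -30, 20] -> smallest is -30
  Remaining [-25, 48, 7, 20] -> smallest is -25
  Remaining [48, 7, 20] -> smallest is 7
  Remaining [48, 20] -> smallest is 20
  Remaining [48] -> smallest is 48
Collecting the picks in order gives the sorted list.
Final answer: [-30, -25, 7, 20, 48]


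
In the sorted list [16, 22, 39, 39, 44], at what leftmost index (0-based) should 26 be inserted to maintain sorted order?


List is sorted: [16, 22, 39, 39, 44]
We need the leftmost position where 26 can be inserted, i.e. the first index whose element is >= 26 (or the end of the list if none is).
Binary search with low=0, high=5 (0-based indices):
  low=0, high=5, mid=2: a[2]=39 >= 26, so high = 2
  low=0, high=2, mid=1: a[1]=22 < 26, so low = 2
Now low = high = 2, so the insertion index is 2.
Final answer: 2


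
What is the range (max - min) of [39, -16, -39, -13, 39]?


Maximum value: 39
Minimum value: -39
Range = 39 - (-39) = 78
Final answer: 78


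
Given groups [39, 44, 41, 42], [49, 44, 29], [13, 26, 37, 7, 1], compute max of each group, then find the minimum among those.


Find max of each group:
  Group 1: [39, 44, 41, 42] -> max = 44
  Group 2: [49, 44, 29] -> max = 49
  Group 3: [13, 26, 37, 7, 1] -> max = 37
Maxes: [44, 49, 37]
Minimum of maxes = 37
Final answer: 37


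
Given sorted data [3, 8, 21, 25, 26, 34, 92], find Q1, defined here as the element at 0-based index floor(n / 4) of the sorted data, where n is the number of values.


The list has n = 7 elements.
Q1 index = floor(7 / 4) = floor(1.75) = 1
Counting from index 0 in the sorted data, the element at index 1 is 8.
Final answer: 8


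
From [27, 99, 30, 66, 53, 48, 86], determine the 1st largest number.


Sort descending: [99, 86, 66, 53, 48, 30, 27]
The 1st element (1-indexed) is at index 0.
Value = 99
Final answer: 99


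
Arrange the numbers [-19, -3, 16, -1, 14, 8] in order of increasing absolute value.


Compute absolute values:
  |-19| = 19
  |-3| = 3
  |16| = 16
  |-1| = 1
  |14| = 14
  |8| = 8
Absolute values in increasing order: 1 < 3 < 8 < 14 < 16 < 19
Listing the original numbers in that order gives the answer.
Final answer: [-1, -3, 8, 14, 16, -19]


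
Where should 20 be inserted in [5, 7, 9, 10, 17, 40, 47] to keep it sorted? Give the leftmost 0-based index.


List is sorted: [5, 7, 9, 10, 17, 40, 47]
We need the leftmost position where 20 can be inserted, i.e. the first index whose element is >= 20 (or the end of the list if none is).
Binary search with low=0, high=7 (0-based indices):
  low=0, high=7, mid=3: a[3]=10 < 20, so low = 4
  low=4, high=7, mid=5: a[5]=40 >= 20, so high = 5
  low=4, high=5, mid=4: a[4]=17 < 20, so low = 5
Now low = high = 5, so the insertion index is 5.
Final answer: 5


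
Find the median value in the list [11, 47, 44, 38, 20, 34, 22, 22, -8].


First, sort the list: [-8, 11, 20, 22, 22, 34, 38, 44, 47]
The list has 9 elements (odd count).
The middle index is 4 (0-based), and the element there is 22.
Final answer: 22


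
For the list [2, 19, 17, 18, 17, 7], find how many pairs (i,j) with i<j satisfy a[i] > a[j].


For each element, count the later elements that are smaller than it:
  2 (index 0): smaller elements after it = [] -> 0
  19 (index 1): smaller elements after it = [17, 18, 17, 7] -> 4
  17 (index 2): smaller elements after it = [7] -> 1
  18 (index 3): smaller elements after it = [17, 7] -> 2
  17 (index 4): smaller elements after it = [7] -> 1
Total inversions = 0 + 4 + 1 + 2 + 1 = 8
Final answer: 8


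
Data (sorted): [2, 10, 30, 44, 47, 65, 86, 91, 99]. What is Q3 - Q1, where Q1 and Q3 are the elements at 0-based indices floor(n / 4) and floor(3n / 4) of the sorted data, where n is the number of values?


The data has n = 9 elements.
Q1 index = floor(9 / 4) = floor(2.25) = 2; Q3 index = floor(3 * 9 / 4) = floor(6.75) = 6
Q1 = element at index 2 = 30
Q3 = element at index 6 = 86
IQR = 86 - 30 = 56
Final answer: 56


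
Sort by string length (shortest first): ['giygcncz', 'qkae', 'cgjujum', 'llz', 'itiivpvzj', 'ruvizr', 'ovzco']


Compute lengths:
  'giygcncz' has length 8
  'qkae' has length 4
  'cgjujum' has length 7
  'llz' has length 3
  'itiivpvzj' has length 9
  'ruvizr' has length 6
  'ovzco' has length 5
Lengths in increasing order: 3 < 4 < 5 < 6 < 7 < 8 < 9
Listing the words in that order gives the answer.
Final answer: ['llz', 'qkae', 'ovzco', 'ruvizr', 'cgjujum', 'giygcncz', 'itiivpvzj']


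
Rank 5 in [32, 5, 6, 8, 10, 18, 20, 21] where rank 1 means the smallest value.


Sort ascending: [5, 6, 8, 10, 18, 20, 21, 32]
Find 5 in the sorted list.
5 is at position 1 (1-indexed).
Final answer: 1


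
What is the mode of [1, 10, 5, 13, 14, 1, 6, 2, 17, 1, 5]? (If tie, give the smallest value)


Count the frequency of each value:
  1 appears 3 time(s)
  2 appears 1 time(s)
  5 appears 2 time(s)
  6 appears 1 time(s)
  10 appears 1 time(s)
  13 appears 1 time(s)
  14 appears 1 time(s)
  17 appears 1 time(s)
Maximum frequency is 3.
Only 1 reaches that frequency, so it is the mode.
Final answer: 1


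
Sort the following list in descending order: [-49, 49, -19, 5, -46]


Original list: [-49, 49, -19, 5, -46]
Repeatedly take the largest remaining element:
  Remaining [-49, 49, -19, 5, -46] -> largest is 49
  Remaining [-49, -19, 5, -46] -> largest is 5
  Remaining [-49, -19, -46] -> largest is -19
  Remaining [-49, -46] -> largest is -46
  Remaining [-49] -> largest is -49
Collecting the picks in order gives the descending list.
Final answer: [49, 5, -19, -46, -49]


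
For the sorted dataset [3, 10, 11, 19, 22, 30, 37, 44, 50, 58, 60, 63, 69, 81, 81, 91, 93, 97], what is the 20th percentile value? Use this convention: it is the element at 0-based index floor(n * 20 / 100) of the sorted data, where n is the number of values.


The dataset has n = 18 elements.
Index = floor(18 * 20 / 100) = floor(360 / 100) = floor(3.6) = 3
Counting from index 0 in the sorted data, the element at index 3 is 19.
Final answer: 19


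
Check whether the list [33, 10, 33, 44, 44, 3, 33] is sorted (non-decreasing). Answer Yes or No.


Check consecutive pairs:
  33 <= 10? False
  10 <= 33? True
  33 <= 44? True
  44 <= 44? True
  44 <= 3? False
  3 <= 33? True
2 consecutive pair(s) are out of order, so the list is not sorted.
Final answer: No


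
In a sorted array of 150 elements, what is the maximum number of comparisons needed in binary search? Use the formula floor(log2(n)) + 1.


Binary search halves the search space each step.
Maximum comparisons = floor(log2(150)) + 1
log2(150) = 7.2288
floor(log2(150)) = 7, so 7 + 1 = 8
Final answer: 8


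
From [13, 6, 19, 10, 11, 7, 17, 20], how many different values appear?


List all unique values:
Distinct values: [6, 7, 10, 11, 13, 17, 19, 20]
Count = 8
Final answer: 8


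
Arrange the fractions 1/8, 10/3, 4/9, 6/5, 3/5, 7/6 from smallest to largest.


Convert to decimal for comparison:
  1/8 = 0.125
  10/3 = 3.3333
  4/9 = 0.4444
  6/5 = 1.2
  3/5 = 0.6
  7/6 = 1.1667
Decimals in increasing order: 0.125 < 0.4444 < 0.6 < 1.1667 < 1.2 < 3.3333
Writing each back as its fraction gives the sorted order.
Final answer: 1/8, 4/9, 3/5, 7/6, 6/5, 10/3


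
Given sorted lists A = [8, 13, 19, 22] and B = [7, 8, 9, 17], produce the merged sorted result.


List A: [8, 13, 19, 22]
List B: [7, 8, 9, 17]
Repeatedly compare the front elements and take the smaller:
  8 vs 7 -> take 7
  8 vs 8 -> take 8
  13 vs 8 -> take 8
  13 vs 9 -> take 9
  13 vs 17 -> take 13
  19 vs 17 -> take 17
  B is exhausted; append the rest of A: [19, 22]
Final answer: [7, 8, 8, 9, 13, 17, 19, 22]


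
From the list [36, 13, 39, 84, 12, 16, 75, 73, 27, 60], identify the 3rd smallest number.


Sort ascending: [12, 13, 16, 27, 36, 39, 60, 73, 75, 84]
The 3rd element (1-indexed) is at index 2.
Value = 16
Final answer: 16


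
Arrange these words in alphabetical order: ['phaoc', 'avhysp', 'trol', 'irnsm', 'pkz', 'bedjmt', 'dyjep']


Compare strings character by character (the first differing letter decides):
  'avhysp' < 'bedjmt' since 'a' < 'b' at position 1
  'bedjmt' < 'dyjep' since 'b' < 'd' at position 1
  'dyjep' < 'irnsm' since 'd' < 'i' at position 1
  'irnsm' < 'phaoc' since 'i' < 'p' at position 1
  'phaoc' < 'pkz' since 'h' < 'k' at position 2
  'pkz' < 'trol' since 'p' < 't' at position 1
Chaining these comparisons gives the alphabetical order.
Final answer: ['avhysp', 'bedjmt', 'dyjep', 'irnsm', 'phaoc', 'pkz', 'trol']


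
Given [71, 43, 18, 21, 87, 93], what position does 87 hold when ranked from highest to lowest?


Sort descending: [93, 87, 71, 43, 21, 18]
Find 87 in the sorted list.
87 is at position 2.
Final answer: 2


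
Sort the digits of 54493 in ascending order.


The number 54493 has digits: 5, 4, 4, 9, 3
Sorted: 3, 4, 4, 5, 9
Joining the sorted digits gives the result.
Final answer: 34459


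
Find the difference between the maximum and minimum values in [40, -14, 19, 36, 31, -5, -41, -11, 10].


Maximum value: 40
Minimum value: -41
Range = 40 - (-41) = 81
Final answer: 81


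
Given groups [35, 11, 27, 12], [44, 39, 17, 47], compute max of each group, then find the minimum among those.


Find max of each group:
  Group 1: [35, 11, 27, 12] -> max = 35
  Group 2: [44, 39, 17, 47] -> max = 47
Maxes: [35, 47]
Minimum of maxes = 35
Final answer: 35


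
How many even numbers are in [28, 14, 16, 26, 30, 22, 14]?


Check each element:
  28 is even
  14 is even
  16 is even
  26 is even
  30 is even
  22 is even
  14 is even
Evens: [28, 14, 16, 26, 30, 22, 14]
Count of evens = 7
Final answer: 7


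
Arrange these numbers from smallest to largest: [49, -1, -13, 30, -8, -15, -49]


Original list: [49, -1, -13, 30, -8, -15, -49]
Repeatedly take the smallest remaining element:
  Remaining [49, -1, -13, 30, -8, -15, -49] -> smallest is -49
  Remaining [49, -1, -13, 30, -8, -15] -> smallest is -15
  Remaining [49, -1, -13, 30, -8] -> smallest is -13
  Remaining [49, -1, 30, -8] -> smallest is -8
  Remaining [49, -1, 30] -> smallest is -1
  Remaining [49, 30] -> smallest is 30
  Remaining [49] -> smallest is 49
Collecting the picks in order gives the sorted list.
Final answer: [-49, -15, -13, -8, -1, 30, 49]


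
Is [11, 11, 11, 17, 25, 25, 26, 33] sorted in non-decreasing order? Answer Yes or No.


Check consecutive pairs:
  11 <= 11? True
  11 <= 11? True
  11 <= 17? True
  17 <= 25? True
  25 <= 25? True
  25 <= 26? True
  26 <= 33? True
Every consecutive pair is in order, so the list is non-decreasing.
Final answer: Yes


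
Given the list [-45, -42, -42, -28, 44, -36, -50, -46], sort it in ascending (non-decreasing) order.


Original list: [-45, -42, -42, -28, 44, -36, -50, -46]
Repeatedly take the smallest remaining element:
  Remaining [-45, -42, -42, -28, 44, -36, -50, -46] -> smallest is -50
  Remaining [-45, -42, -42, -28, 44, -36, -46] -> smallest is -46
  Remaining [-45, -42, -42, -28, 44, -36] -> smallest is -45
  Remaining [-42, -42, -28, 44, -36] -> smallest is -42
  Remaining [-42, -28, 44, -36] -> smallest is -42
  Remaining [-28, 44, -36] -> smallest is -36
  Remaining [-28, 44] -> smallest is -28
  Remaining [44] -> smallest is 44
Collecting the picks in order gives the sorted list.
Final answer: [-50, -46, -45, -42, -42, -36, -28, 44]


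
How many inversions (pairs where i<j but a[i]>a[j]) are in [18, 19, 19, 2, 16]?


For each element, count the later elements that are smaller than it:
  18 (index 0): smaller elements after it = [2, 16] -> 2
  19 (index 1): smaller elements after it = [2, 16] -> 2
  19 (index 2): smaller elements after it = [2, 16] -> 2
  2 (index 3): smaller elements after it = [] -> 0
Total inversions = 2 + 2 + 2 + 0 = 6
Final answer: 6


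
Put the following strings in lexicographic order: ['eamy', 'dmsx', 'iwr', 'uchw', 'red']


Compare strings character by character (the first differing letter decides):
  'dmsx' < 'eamy' since 'd' < 'e' at position 1
  'eamy' < 'iwr' since 'e' < 'i' at position 1
  'iwr' < 'red' since 'i' < 'r' at position 1
  'red' < 'uchw' since 'r' < 'u' at position 1
Chaining these comparisons gives the alphabetical order.
Final answer: ['dmsx', 'eamy', 'iwr', 'red', 'uchw']


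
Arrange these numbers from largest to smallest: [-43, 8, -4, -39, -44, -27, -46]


Original list: [-43, 8, -4, -39, -44, -27, -46]
Repeatedly take the largest remaining element:
  Remaining [-43, 8, -4, -39, -44, -27, -46] -> largest is 8
  Remaining [-43, -4, -39, -44, -27, -46] -> largest is -4
  Remaining [-43, -39, -44, -27, -46] -> largest is -27
  Remaining [-43, -39, -44, -46] -> largest is -39
  Remaining [-43, -44, -46] -> largest is -43
  Remaining [-44, -46] -> largest is -44
  Remaining [-46] -> largest is -46
Collecting the picks in order gives the descending list.
Final answer: [8, -4, -27, -39, -43, -44, -46]


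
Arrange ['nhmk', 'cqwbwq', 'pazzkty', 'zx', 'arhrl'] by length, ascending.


Compute lengths:
  'nhmk' has length 4
  'cqwbwq' has length 6
  'pazzkty' has length 7
  'zx' has length 2
  'arhrl' has length 5
Lengths in increasing order: 2 < 4 < 5 < 6 < 7
Listing the words in that order gives the answer.
Final answer: ['zx', 'nhmk', 'arhrl', 'cqwbwq', 'pazzkty']


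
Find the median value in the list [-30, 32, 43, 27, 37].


First, sort the list: [-30, 27, 32, 37, 43]
The list has 5 elements (odd count).
The middle index is 2 (0-based), and the element there is 32.
Final answer: 32


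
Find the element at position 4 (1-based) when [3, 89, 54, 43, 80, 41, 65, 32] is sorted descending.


Sort descending: [89, 80, 65, 54, 43, 41, 32, 3]
The 4th element (1-indexed) is at index 3.
Value = 54
Final answer: 54


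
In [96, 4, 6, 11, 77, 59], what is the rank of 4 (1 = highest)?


Sort descending: [96, 77, 59, 11, 6, 4]
Find 4 in the sorted list.
4 is at position 6.
Final answer: 6


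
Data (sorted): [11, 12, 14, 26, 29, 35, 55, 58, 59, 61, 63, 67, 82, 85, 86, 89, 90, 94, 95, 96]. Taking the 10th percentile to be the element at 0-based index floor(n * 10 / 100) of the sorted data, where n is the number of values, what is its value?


The dataset has n = 20 elements.
Index = floor(20 * 10 / 100) = floor(200 / 100) = floor(2) = 2
Counting from index 0 in the sorted data, the element at index 2 is 14.
Final answer: 14


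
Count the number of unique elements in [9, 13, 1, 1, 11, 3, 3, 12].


List all unique values:
Distinct values: [1, 3, 9, 11, 12, 13]
Count = 6
Final answer: 6


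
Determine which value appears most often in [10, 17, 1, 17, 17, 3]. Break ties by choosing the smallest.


Count the frequency of each value:
  1 appears 1 time(s)
  3 appears 1 time(s)
  10 appears 1 time(s)
  17 appears 3 time(s)
Maximum frequency is 3.
Only 17 reaches that frequency, so it is the mode.
Final answer: 17


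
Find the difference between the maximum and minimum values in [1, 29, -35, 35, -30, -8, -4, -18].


Maximum value: 35
Minimum value: -35
Range = 35 - (-35) = 70
Final answer: 70


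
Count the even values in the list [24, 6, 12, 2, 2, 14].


Check each element:
  24 is even
  6 is even
  12 is even
  2 is even
  2 is even
  14 is even
Evens: [24, 6, 12, 2, 2, 14]
Count of evens = 6
Final answer: 6


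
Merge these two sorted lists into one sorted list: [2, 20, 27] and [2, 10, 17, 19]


List A: [2, 20, 27]
List B: [2, 10, 17, 19]
Repeatedly compare the front elements and take the smaller:
  2 vs 2 -> take 2
  20 vs 2 -> take 2
  20 vs 10 -> take 10
  20 vs 17 -> take 17
  20 vs 19 -> take 19
  B is exhausted; append the rest of A: [20, 27]
Final answer: [2, 2, 10, 17, 19, 20, 27]


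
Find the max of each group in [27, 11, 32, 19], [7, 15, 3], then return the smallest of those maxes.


Find max of each group:
  Group 1: [27, 11, 32, 19] -> max = 32
  Group 2: [7, 15, 3] -> max = 15
Maxes: [32, 15]
Minimum of maxes = 15
Final answer: 15


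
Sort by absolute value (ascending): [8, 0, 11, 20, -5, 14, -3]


Compute absolute values:
  |8| = 8
  |0| = 0
  |11| = 11
  |20| = 20
  |-5| = 5
  |14| = 14
  |-3| = 3
Absolute values in increasing order: 0 < 3 < 5 < 8 < 11 < 14 < 20
Listing the original numbers in that order gives the answer.
Final answer: [0, -3, -5, 8, 11, 14, 20]


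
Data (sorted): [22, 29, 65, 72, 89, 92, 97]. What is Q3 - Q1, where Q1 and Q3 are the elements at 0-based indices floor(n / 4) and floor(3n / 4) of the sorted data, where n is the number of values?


The data has n = 7 elements.
Q1 index = floor(7 / 4) = floor(1.75) = 1; Q3 index = floor(3 * 7 / 4) = floor(5.25) = 5
Q1 = element at index 1 = 29
Q3 = element at index 5 = 92
IQR = 92 - 29 = 63
Final answer: 63


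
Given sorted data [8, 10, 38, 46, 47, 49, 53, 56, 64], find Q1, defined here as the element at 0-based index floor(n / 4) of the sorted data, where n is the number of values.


The list has n = 9 elements.
Q1 index = floor(9 / 4) = floor(2.25) = 2
Counting from index 0 in the sorted data, the element at index 2 is 38.
Final answer: 38


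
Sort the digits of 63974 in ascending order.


The number 63974 has digits: 6, 3, 9, 7, 4
Sorted: 3, 4, 6, 7, 9
Joining the sorted digits gives the result.
Final answer: 34679


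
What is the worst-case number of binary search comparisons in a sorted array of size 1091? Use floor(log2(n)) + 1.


Binary search halves the search space each step.
Maximum comparisons = floor(log2(1091)) + 1
log2(1091) = 10.0914
floor(log2(1091)) = 10, so 10 + 1 = 11
Final answer: 11


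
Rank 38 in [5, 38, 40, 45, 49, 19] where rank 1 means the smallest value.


Sort ascending: [5, 19, 38, 40, 45, 49]
Find 38 in the sorted list.
38 is at position 3 (1-indexed).
Final answer: 3


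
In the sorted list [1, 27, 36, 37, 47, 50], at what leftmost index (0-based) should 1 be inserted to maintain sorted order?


List is sorted: [1, 27, 36, 37, 47, 50]
We need the leftmost position where 1 can be inserted, i.e. the first index whose element is >= 1 (or the end of the list if none is).
Binary search with low=0, high=6 (0-based indices):
  low=0, high=6, mid=3: a[3]=37 >= 1, so high = 3
  low=0, high=3, mid=1: a[1]=27 >= 1, so high = 1
  low=0, high=1, mid=0: a[0]=1 >= 1, so high = 0
Now low = high = 0, so the insertion index is 0.
Final answer: 0


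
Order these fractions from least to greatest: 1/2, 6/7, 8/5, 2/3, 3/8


Convert to decimal for comparison:
  1/2 = 0.5
  6/7 = 0.8571
  8/5 = 1.6
  2/3 = 0.6667
  3/8 = 0.375
Decimals in increasing order: 0.375 < 0.5 < 0.6667 < 0.8571 < 1.6
Writing each back as its fraction gives the sorted order.
Final answer: 3/8, 1/2, 2/3, 6/7, 8/5


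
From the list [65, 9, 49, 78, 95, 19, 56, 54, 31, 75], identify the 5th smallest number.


Sort ascending: [9, 19, 31, 49, 54, 56, 65, 75, 78, 95]
The 5th element (1-indexed) is at index 4.
Value = 54
Final answer: 54


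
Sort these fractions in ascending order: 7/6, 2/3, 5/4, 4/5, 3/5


Convert to decimal for comparison:
  7/6 = 1.1667
  2/3 = 0.6667
  5/4 = 1.25
  4/5 = 0.8
  3/5 = 0.6
Decimals in increasing order: 0.6 < 0.6667 < 0.8 < 1.1667 < 1.25
Writing each back as its fraction gives the sorted order.
Final answer: 3/5, 2/3, 4/5, 7/6, 5/4


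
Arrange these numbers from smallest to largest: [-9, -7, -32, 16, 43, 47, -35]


Original list: [-9, -7, -32, 16, 43, 47, -35]
Repeatedly take the smallest remaining element:
  Remaining [-9, -7, -32, 16, 43, 47, -35] -> smallest is -35
  Remaining [-9, -7, -32, 16, 43, 47] -> smallest is -32
  Remaining [-9, -7, 16, 43, 47] -> smallest is -9
  Remaining [-7, 16, 43, 47] -> smallest is -7
  Remaining [16, 43, 47] -> smallest is 16
  Remaining [43, 47] -> smallest is 43
  Remaining [47] -> smallest is 47
Collecting the picks in order gives the sorted list.
Final answer: [-35, -32, -9, -7, 16, 43, 47]


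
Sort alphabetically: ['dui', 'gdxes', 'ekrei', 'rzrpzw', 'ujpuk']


Compare strings character by character (the first differing letter decides):
  'dui' < 'ekrei' since 'd' < 'e' at position 1
  'ekrei' < 'gdxes' since 'e' < 'g' at position 1
  'gdxes' < 'rzrpzw' since 'g' < 'r' at position 1
  'rzrpzw' < 'ujpuk' since 'r' < 'u' at position 1
Chaining these comparisons gives the alphabetical order.
Final answer: ['dui', 'ekrei', 'gdxes', 'rzrpzw', 'ujpuk']


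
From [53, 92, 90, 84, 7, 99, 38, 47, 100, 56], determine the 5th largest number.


Sort descending: [100, 99, 92, 90, 84, 56, 53, 47, 38, 7]
The 5th element (1-indexed) is at index 4.
Value = 84
Final answer: 84


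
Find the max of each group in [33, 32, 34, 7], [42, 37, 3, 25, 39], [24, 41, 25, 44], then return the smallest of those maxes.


Find max of each group:
  Group 1: [33, 32, 34, 7] -> max = 34
  Group 2: [42, 37, 3, 25, 39] -> max = 42
  Group 3: [24, 41, 25, 44] -> max = 44
Maxes: [34, 42, 44]
Minimum of maxes = 34
Final answer: 34


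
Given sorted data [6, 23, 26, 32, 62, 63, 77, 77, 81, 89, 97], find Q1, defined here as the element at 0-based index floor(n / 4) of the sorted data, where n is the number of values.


The list has n = 11 elements.
Q1 index = floor(11 / 4) = floor(2.75) = 2
Counting from index 0 in the sorted data, the element at index 2 is 26.
Final answer: 26


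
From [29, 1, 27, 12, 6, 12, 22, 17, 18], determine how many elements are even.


Check each element:
  29 is odd
  1 is odd
  27 is odd
  12 is even
  6 is even
  12 is even
  22 is even
  17 is odd
  18 is even
Evens: [12, 6, 12, 22, 18]
Count of evens = 5
Final answer: 5


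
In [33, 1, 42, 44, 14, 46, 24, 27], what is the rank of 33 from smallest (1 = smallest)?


Sort ascending: [1, 14, 24, 27, 33, 42, 44, 46]
Find 33 in the sorted list.
33 is at position 5 (1-indexed).
Final answer: 5


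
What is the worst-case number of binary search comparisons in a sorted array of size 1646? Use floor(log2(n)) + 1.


Binary search halves the search space each step.
Maximum comparisons = floor(log2(1646)) + 1
log2(1646) = 10.6847
floor(log2(1646)) = 10, so 10 + 1 = 11
Final answer: 11


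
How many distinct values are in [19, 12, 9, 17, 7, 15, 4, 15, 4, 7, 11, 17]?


List all unique values:
Distinct values: [4, 7, 9, 11, 12, 15, 17, 19]
Count = 8
Final answer: 8


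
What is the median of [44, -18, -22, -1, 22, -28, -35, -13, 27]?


First, sort the list: [-35, -28, -22, -18, -13, -1, 22, 27, 44]
The list has 9 elements (odd count).
The middle index is 4 (0-based), and the element there is -13.
Final answer: -13


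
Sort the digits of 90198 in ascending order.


The number 90198 has digits: 9, 0, 1, 9, 8
Sorted: 0, 1, 8, 9, 9
Joining the sorted digits gives the result.
Final answer: 01899


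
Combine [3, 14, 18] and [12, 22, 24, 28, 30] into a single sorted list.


List A: [3, 14, 18]
List B: [12, 22, 24, 28, 30]
Repeatedly compare the front elements and take the smaller:
  3 vs 12 -> take 3
  14 vs 12 -> take 12
  14 vs 22 -> take 14
  18 vs 22 -> take 18
  A is exhausted; append the rest of B: [22, 24, 28, 30]
Final answer: [3, 12, 14, 18, 22, 24, 28, 30]


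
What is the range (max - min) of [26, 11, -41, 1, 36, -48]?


Maximum value: 36
Minimum value: -48
Range = 36 - (-48) = 84
Final answer: 84


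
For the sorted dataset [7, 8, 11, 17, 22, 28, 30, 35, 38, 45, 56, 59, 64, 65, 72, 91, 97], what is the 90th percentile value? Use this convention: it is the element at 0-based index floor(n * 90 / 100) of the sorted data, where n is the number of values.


The dataset has n = 17 elements.
Index = floor(17 * 90 / 100) = floor(1530 / 100) = floor(15.3) = 15
Counting from index 0 in the sorted data, the element at index 15 is 91.
Final answer: 91


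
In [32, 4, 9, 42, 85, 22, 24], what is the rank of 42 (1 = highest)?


Sort descending: [85, 42, 32, 24, 22, 9, 4]
Find 42 in the sorted list.
42 is at position 2.
Final answer: 2


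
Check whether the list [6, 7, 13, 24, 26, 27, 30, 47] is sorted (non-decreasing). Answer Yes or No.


Check consecutive pairs:
  6 <= 7? True
  7 <= 13? True
  13 <= 24? True
  24 <= 26? True
  26 <= 27? True
  27 <= 30? True
  30 <= 47? True
Every consecutive pair is in order, so the list is non-decreasing.
Final answer: Yes


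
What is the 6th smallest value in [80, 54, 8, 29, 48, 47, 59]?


Sort ascending: [8, 29, 47, 48, 54, 59, 80]
The 6th element (1-indexed) is at index 5.
Value = 59
Final answer: 59


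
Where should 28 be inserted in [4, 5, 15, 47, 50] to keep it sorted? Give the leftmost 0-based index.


List is sorted: [4, 5, 15, 47, 50]
We need the leftmost position where 28 can be inserted, i.e. the first index whose element is >= 28 (or the end of the list if none is).
Binary search with low=0, high=5 (0-based indices):
  low=0, high=5, mid=2: a[2]=15 < 28, so low = 3
  low=3, high=5, mid=4: a[4]=50 >= 28, so high = 4
  low=3, high=4, mid=3: a[3]=47 >= 28, so high = 3
Now low = high = 3, so the insertion index is 3.
Final answer: 3


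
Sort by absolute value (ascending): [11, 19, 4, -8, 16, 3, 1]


Compute absolute values:
  |11| = 11
  |19| = 19
  |4| = 4
  |-8| = 8
  |16| = 16
  |3| = 3
  |1| = 1
Absolute values in increasing order: 1 < 3 < 4 < 8 < 11 < 16 < 19
Listing the original numbers in that order gives the answer.
Final answer: [1, 3, 4, -8, 11, 16, 19]


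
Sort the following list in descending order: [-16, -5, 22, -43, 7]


Original list: [-16, -5, 22, -43, 7]
Repeatedly take the largest remaining element:
  Remaining [-16, -5, 22, -43, 7] -> largest is 22
  Remaining [-16, -5, -43, 7] -> largest is 7
  Remaining [-16, -5, -43] -> largest is -5
  Remaining [-16, -43] -> largest is -16
  Remaining [-43] -> largest is -43
Collecting the picks in order gives the descending list.
Final answer: [22, 7, -5, -16, -43]


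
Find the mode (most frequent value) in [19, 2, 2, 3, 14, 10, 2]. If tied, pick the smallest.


Count the frequency of each value:
  2 appears 3 time(s)
  3 appears 1 time(s)
  10 appears 1 time(s)
  14 appears 1 time(s)
  19 appears 1 time(s)
Maximum frequency is 3.
Only 2 reaches that frequency, so it is the mode.
Final answer: 2


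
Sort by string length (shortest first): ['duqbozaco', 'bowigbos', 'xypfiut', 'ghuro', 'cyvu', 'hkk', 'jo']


Compute lengths:
  'duqbozaco' has length 9
  'bowigbos' has length 8
  'xypfiut' has length 7
  'ghuro' has length 5
  'cyvu' has length 4
  'hkk' has length 3
  'jo' has length 2
Lengths in increasing order: 2 < 3 < 4 < 5 < 7 < 8 < 9
Listing the words in that order gives the answer.
Final answer: ['jo', 'hkk', 'cyvu', 'ghuro', 'xypfiut', 'bowigbos', 'duqbozaco']


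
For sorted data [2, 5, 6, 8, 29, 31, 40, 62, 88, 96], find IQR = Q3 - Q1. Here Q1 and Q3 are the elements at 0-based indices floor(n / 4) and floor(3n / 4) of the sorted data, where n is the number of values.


The data has n = 10 elements.
Q1 index = floor(10 / 4) = floor(2.5) = 2; Q3 index = floor(3 * 10 / 4) = floor(7.5) = 7
Q1 = element at index 2 = 6
Q3 = element at index 7 = 62
IQR = 62 - 6 = 56
Final answer: 56


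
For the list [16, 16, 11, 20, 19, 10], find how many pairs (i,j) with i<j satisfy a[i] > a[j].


For each element, count the later elements that are smaller than it:
  16 (index 0): smaller elements after it = [11, 10] -> 2
  16 (index 1): smaller elements after it = [11, 10] -> 2
  11 (index 2): smaller elements after it = [10] -> 1
  20 (index 3): smaller elements after it = [19, 10] -> 2
  19 (index 4): smaller elements after it = [10] -> 1
Total inversions = 2 + 2 + 1 + 2 + 1 = 8
Final answer: 8


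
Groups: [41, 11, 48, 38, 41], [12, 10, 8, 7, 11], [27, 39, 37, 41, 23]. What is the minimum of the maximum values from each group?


Find max of each group:
  Group 1: [41, 11, 48, 38, 41] -> max = 48
  Group 2: [12, 10, 8, 7, 11] -> max = 12
  Group 3: [27, 39, 37, 41, 23] -> max = 41
Maxes: [48, 12, 41]
Minimum of maxes = 12
Final answer: 12


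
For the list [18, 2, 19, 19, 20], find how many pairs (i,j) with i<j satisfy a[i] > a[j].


For each element, count the later elements that are smaller than it:
  18 (index 0): smaller elements after it = [2] -> 1
  2 (index 1): smaller elements after it = [] -> 0
  19 (index 2): smaller elements after it = [] -> 0
  19 (index 3): smaller elements after it = [] -> 0
Total inversions = 1 + 0 + 0 + 0 = 1
Final answer: 1


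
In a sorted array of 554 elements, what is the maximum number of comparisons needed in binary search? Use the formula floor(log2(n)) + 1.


Binary search halves the search space each step.
Maximum comparisons = floor(log2(554)) + 1
log2(554) = 9.1137
floor(log2(554)) = 9, so 9 + 1 = 10
Final answer: 10


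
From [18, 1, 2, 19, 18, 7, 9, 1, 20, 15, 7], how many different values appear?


List all unique values:
Distinct values: [1, 2, 7, 9, 15, 18, 19, 20]
Count = 8
Final answer: 8


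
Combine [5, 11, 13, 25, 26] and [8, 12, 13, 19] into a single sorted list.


List A: [5, 11, 13, 25, 26]
List B: [8, 12, 13, 19]
Repeatedly compare the front elements and take the smaller:
  5 vs 8 -> take 5
  11 vs 8 -> take 8
  11 vs 12 -> take 11
  13 vs 12 -> take 12
  13 vs 13 -> take 13
  25 vs 13 -> take 13
  25 vs 19 -> take 19
  B is exhausted; append the rest of A: [25, 26]
Final answer: [5, 8, 11, 12, 13, 13, 19, 25, 26]


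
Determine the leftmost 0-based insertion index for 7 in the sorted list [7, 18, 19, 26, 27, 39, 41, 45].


List is sorted: [7, 18, 19, 26, 27, 39, 41, 45]
We need the leftmost position where 7 can be inserted, i.e. the first index whose element is >= 7 (or the end of the list if none is).
Binary search with low=0, high=8 (0-based indices):
  low=0, high=8, mid=4: a[4]=27 >= 7, so high = 4
  low=0, high=4, mid=2: a[2]=19 >= 7, so high = 2
  low=0, high=2, mid=1: a[1]=18 >= 7, so high = 1
  low=0, high=1, mid=0: a[0]=7 >= 7, so high = 0
Now low = high = 0, so the insertion index is 0.
Final answer: 0
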